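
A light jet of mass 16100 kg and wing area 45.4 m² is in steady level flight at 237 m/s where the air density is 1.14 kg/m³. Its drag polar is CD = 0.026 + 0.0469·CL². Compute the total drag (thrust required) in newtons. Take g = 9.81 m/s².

Weight W = mg = 16100 × 9.81 = 1.5794×10^5 N; in level flight L = W.
Dynamic pressure q = 0.5 × 1.14 × 237² = 32020 Pa.
CL = 2W/(ρv²S) = 2×1.5794×10^5/(1.14×237²×45.4) = 0.1087.
CD = 0.026 + 0.0469 × 0.1087² = 0.02655.
D = q·S·CD = 32020 × 45.4 × 0.02655 = 38600 N

D = 38600 N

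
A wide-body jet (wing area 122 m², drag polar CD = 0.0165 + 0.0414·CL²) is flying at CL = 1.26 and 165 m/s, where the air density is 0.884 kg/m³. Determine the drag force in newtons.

CD = 0.0165 + 0.0414 × 1.26² = 0.08223
D = ½ρv²S·CD = ½ × 0.884 × 165² × 122 × 0.08223 = 1.21×10^5 N

D = 1.21×10^5 N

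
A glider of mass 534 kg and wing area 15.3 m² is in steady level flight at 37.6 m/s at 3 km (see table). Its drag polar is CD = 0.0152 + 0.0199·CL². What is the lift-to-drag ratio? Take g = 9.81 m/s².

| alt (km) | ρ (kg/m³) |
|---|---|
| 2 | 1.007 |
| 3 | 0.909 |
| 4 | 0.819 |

At 3 km, from the table: ρ = 0.909 kg/m³.
Level flight ⇒ L = W = m·g = 534 × 9.81 = 5238.5 N.
Dynamic pressure q = 0.5 × 0.909 × 37.6² = 642.6 Pa.
Required CL = L/(qS) = 5238.5/(642.6·15.3) = 0.5329.
CD = 0.0152 + 0.0199 × 0.5329² = 0.02085.
L/D = CL/CD = 0.5329 / 0.02085 = 25.6

L/D = 25.6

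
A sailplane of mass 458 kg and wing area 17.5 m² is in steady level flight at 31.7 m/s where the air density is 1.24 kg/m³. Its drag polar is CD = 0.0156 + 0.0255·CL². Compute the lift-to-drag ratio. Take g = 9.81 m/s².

L/D = 20.7

Weight W = mg = 458 × 9.81 = 4493 N; in level flight L = W.
q = ½ρv² = ½ × 1.24 × 31.7² = 623 Pa.
Required CL = L/(qS) = 4493/(623·17.5) = 0.4121.
CD = 0.0156 + 0.0255 × 0.4121² = 0.01993.
L/D = CL/CD = 0.4121 / 0.01993 = 20.7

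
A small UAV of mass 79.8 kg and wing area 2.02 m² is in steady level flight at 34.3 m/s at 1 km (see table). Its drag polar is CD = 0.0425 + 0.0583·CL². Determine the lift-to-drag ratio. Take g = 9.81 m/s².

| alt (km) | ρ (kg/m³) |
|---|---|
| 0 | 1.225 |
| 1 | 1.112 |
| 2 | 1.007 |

L/D = 9.41

At 1 km, from the table: ρ = 1.112 kg/m³.
In steady level flight, lift balances weight: W = mg = 79.8 × 9.81 = 782.84 N.
q = ½ρv² = ½ × 1.112 × 34.3² = 654.1 Pa.
Required CL = L/(qS) = 782.84/(654.1·2.02) = 0.5925.
CD = 0.0425 + 0.0583 × 0.5925² = 0.06296.
L/D = CL/CD = 0.5925 / 0.06296 = 9.41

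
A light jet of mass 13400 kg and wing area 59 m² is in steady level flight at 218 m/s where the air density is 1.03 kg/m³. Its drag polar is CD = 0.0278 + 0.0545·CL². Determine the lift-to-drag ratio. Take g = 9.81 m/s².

Weight W = mg = 13400 × 9.81 = 1.3145×10^5 N; in level flight L = W.
Dynamic pressure q = 0.5 × 1.03 × 218² = 24470 Pa.
CL = 2W/(ρv²S) = 2×1.3145×10^5/(1.03×218²×59) = 0.09103.
CD = 0.0278 + 0.0545 × 0.09103² = 0.02825.
L/D = CL/CD = 0.09103 / 0.02825 = 3.22

L/D = 3.22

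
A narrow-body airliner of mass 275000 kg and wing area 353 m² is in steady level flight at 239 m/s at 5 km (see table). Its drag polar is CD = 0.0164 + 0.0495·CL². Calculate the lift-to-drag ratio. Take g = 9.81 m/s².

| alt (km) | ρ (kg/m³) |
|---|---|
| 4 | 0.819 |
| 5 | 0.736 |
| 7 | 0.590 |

L/D = 15.8

At 5 km, from the table: ρ = 0.736 kg/m³.
In steady level flight, lift balances weight: W = mg = 275000 × 9.81 = 2.6978×10^6 N.
q = ½ρv² = ½ × 0.736 × 239² = 21020 Pa.
Required CL = L/(qS) = 2.6978×10^6/(21020·353) = 0.3636.
CD = 0.0164 + 0.0495 × 0.3636² = 0.02294.
L/D = CL/CD = 0.3636 / 0.02294 = 15.8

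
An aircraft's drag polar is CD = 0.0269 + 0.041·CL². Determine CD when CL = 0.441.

CD = 0.0269 + 0.041 × 0.441² = 0.0269 + 0.007974 = 0.0349

CD = 0.0349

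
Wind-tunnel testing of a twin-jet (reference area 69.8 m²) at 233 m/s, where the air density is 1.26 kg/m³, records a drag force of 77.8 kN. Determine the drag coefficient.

CD = 0.0326

From D = ½ρv²S·CD, rearranging gives CD = 2D/(ρv²S).
CD = 2 × 77800 / (1.26 × 233² × 69.8) = 0.0326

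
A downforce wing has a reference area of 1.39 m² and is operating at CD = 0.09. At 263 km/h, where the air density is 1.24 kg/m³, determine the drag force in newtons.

D = 414 N

Convert speed: v = 263 km/h ÷ 3.6 = 73.06 m/s.
D = ½ρv²S·CD = ½ × 1.24 × 73.06² × 1.39 × 0.09 = 414 N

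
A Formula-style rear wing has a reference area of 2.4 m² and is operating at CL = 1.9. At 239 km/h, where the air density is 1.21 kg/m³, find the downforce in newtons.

L = 12200 N

Convert speed: v = 239 km/h ÷ 3.6 = 66.39 m/s.
Dynamic pressure q = ½ρv² = ½ × 1.21 × 66.39² = 2667 Pa.
L = q·S·CL = 2667 × 2.4 × 1.9 = 12200 N ≈ 12.2 kN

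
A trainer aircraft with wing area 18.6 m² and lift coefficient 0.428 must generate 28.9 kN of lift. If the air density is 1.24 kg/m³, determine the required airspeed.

L = ½ρv²S·CL ⇒ v = √(2L/(ρ·S·CL))
v = √(2 × 28900 / (1.24 × 18.6 × 0.428)) = √5855 = 76.5 m/s

v = 76.5 m/s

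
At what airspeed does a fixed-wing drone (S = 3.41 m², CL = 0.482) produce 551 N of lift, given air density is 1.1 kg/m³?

L = ½ρv²S·CL ⇒ v = √(2L/(ρ·S·CL))
v = √(2 × 551 / (1.1 × 3.41 × 0.482)) = √609.5 = 24.7 m/s

v = 24.7 m/s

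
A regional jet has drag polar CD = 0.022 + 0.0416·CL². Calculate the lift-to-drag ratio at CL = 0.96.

CD = 0.022 + 0.0416 × 0.96² = 0.06034
L/D = CL/CD = 0.96 / 0.06034 = 15.9

L/D = 15.9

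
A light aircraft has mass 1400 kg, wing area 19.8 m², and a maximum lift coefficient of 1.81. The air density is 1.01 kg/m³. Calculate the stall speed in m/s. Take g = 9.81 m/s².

V_stall = 27.5 m/s

Weight W = mg = 1400 × 9.81 = 13730 N.
From L = ½ρV²S·CL,max = W: V_stall = √(2W/(ρSCL,max)) = √(2·13730/(1.01·19.8·1.81))
V_stall = √758.9 = 27.5 m/s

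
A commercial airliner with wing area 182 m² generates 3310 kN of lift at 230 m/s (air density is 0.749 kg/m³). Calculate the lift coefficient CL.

CL = 0.918

From L = ½ρv²S·CL, rearranging gives CL = 2L/(ρv²S).
CL = 2 × 3.31×10^6 / (0.749 × 230² × 182) = 0.918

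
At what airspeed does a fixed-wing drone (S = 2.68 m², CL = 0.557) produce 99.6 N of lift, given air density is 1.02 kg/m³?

L = ½ρv²S·CL ⇒ v = √(2L/(ρ·S·CL))
v = √(2 × 99.6 / (1.02 × 2.68 × 0.557)) = √130.8 = 11.4 m/s

v = 11.4 m/s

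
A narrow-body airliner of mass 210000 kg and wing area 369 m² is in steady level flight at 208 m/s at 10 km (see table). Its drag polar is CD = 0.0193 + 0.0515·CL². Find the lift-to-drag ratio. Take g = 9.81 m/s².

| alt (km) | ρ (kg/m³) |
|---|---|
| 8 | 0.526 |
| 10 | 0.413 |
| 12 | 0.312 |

L/D = 15.9

At 10 km, from the table: ρ = 0.413 kg/m³.
Level flight ⇒ L = W = m·g = 210000 × 9.81 = 2.0601×10^6 N.
q = ½ρv² = ½ × 0.413 × 208² = 8934 Pa.
CL = 2W/(ρv²S) = 2×2.0601×10^6/(0.413×208²×369) = 0.6249.
CD = 0.0193 + 0.0515 × 0.6249² = 0.03941.
L/D = CL/CD = 0.6249 / 0.03941 = 15.9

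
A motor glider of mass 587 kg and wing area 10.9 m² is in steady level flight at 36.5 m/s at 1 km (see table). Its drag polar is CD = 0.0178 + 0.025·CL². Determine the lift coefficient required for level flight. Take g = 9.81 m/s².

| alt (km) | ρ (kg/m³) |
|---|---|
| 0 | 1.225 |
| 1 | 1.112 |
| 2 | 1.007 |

CL = 0.713

At 1 km, from the table: ρ = 1.112 kg/m³.
Level flight ⇒ L = W = m·g = 587 × 9.81 = 5758.5 N.
q = ½ρv² = ½ × 1.112 × 36.5² = 740.7 Pa.
Required CL = L/(qS) = 5758.5/(740.7·10.9) = 0.7132.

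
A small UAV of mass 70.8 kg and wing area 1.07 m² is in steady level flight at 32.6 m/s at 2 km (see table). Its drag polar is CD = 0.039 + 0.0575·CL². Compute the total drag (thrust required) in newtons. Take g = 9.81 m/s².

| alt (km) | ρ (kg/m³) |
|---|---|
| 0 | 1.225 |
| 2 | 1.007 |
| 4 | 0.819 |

At 2 km, from the table: ρ = 1.007 kg/m³.
In steady level flight, lift balances weight: W = mg = 70.8 × 9.81 = 694.55 N.
Dynamic pressure q = 0.5 × 1.007 × 32.6² = 535.1 Pa.
CL = W/(q·S) = 694.55 / (535.1 × 1.07) = 1.213.
CD = 0.039 + 0.0575 × 1.213² = 0.1236.
D = q·S·CD = 535.1 × 1.07 × 0.1236 = 70.78 N

D = 70.8 N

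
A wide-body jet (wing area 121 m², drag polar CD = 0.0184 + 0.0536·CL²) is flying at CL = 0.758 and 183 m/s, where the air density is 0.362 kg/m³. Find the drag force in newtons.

D = 36100 N

CD = 0.0184 + 0.0536 × 0.758² = 0.0492
D = ½ρv²S·CD = ½ × 0.362 × 183² × 121 × 0.0492 = 36100 N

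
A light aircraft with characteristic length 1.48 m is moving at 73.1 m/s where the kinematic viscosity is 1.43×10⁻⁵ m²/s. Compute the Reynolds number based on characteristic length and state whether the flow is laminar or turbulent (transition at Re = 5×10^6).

Re = v·c/ν = 73.1 × 1.48 / (1.43×10⁻⁵) = 7.57×10^6
Since 7.57×10^6 > 5×10^6, the flow is turbulent.

Re = 7.57×10^6 (turbulent)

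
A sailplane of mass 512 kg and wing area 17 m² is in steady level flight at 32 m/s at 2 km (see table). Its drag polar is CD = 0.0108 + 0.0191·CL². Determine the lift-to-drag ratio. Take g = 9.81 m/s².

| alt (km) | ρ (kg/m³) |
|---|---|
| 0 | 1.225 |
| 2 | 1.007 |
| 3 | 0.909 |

L/D = 33.6

At 2 km, from the table: ρ = 1.007 kg/m³.
In steady level flight, lift balances weight: W = mg = 512 × 9.81 = 5022.7 N.
q = ½ρv² = ½ × 1.007 × 32² = 515.6 Pa.
CL = W/(q·S) = 5022.7 / (515.6 × 17) = 0.573.
CD = 0.0108 + 0.0191 × 0.573² = 0.01707.
L/D = CL/CD = 0.573 / 0.01707 = 33.6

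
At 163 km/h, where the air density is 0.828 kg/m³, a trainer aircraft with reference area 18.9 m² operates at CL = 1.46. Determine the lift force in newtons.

Convert speed: v = 163 km/h ÷ 3.6 = 45.28 m/s.
Dynamic pressure q = ½ρv² = ½ × 0.828 × 45.28² = 848.7 Pa.
L = q·S·CL = 848.7 × 18.9 × 1.46 = 23400 N ≈ 23.4 kN

L = 23400 N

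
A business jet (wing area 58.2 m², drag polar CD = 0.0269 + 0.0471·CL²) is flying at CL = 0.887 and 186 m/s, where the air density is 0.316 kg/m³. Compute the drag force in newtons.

CD = 0.0269 + 0.0471 × 0.887² = 0.06396
D = ½ρv²S·CD = ½ × 0.316 × 186² × 58.2 × 0.06396 = 20300 N

D = 20300 N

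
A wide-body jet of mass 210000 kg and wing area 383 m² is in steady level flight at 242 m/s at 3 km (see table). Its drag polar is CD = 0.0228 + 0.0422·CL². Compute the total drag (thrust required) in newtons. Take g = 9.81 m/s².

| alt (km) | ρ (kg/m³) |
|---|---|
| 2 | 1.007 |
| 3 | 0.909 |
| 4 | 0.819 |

D = 2.5×10^5 N

At 3 km, from the table: ρ = 0.909 kg/m³.
Weight W = mg = 210000 × 9.81 = 2.0601×10^6 N; in level flight L = W.
q = ½ρv² = ½ × 0.909 × 242² = 26620 Pa.
CL = 2W/(ρv²S) = 2×2.0601×10^6/(0.909×242²×383) = 0.2021.
CD = 0.0228 + 0.0422 × 0.2021² = 0.02452.
D = q·S·CD = 26620 × 383 × 0.02452 = 2.5×10^5 N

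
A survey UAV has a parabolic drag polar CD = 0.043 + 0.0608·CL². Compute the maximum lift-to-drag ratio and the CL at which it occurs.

For CD = CD0 + K·CL², (L/D)max occurs at CL* = √(CD0/K) and equals 1/(2√(K·CD0)).
(L/D)max = 1/(2√(0.0608 × 0.043)) = 1/(2 × 0.05113) = 9.78
CL* = √(0.043/0.0608) = 0.841

(L/D)max = 9.78, at CL = 0.841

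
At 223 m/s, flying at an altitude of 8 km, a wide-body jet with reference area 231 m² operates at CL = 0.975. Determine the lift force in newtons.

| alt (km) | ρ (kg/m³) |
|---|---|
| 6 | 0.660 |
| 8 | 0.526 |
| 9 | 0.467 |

At 8 km, from the table: ρ = 0.526 kg/m³.
Dynamic pressure q = ½ρv² = ½ × 0.526 × 223² = 13080 Pa.
L = q·S·CL = 13080 × 231 × 0.975 = 2.95×10^6 N ≈ 2950 kN

L = 2.95×10^6 N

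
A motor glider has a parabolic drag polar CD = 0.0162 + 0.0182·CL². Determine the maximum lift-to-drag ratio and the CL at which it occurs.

For CD = CD0 + K·CL², (L/D)max occurs at CL* = √(CD0/K) and equals 1/(2√(K·CD0)).
(L/D)max = 1/(2√(0.0182 × 0.0162)) = 1/(2 × 0.01717) = 29.1
CL* = √(0.0162/0.0182) = 0.943

(L/D)max = 29.1, at CL = 0.943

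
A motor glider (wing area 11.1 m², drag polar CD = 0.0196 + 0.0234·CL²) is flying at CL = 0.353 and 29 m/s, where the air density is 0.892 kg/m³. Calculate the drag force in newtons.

CD = 0.0196 + 0.0234 × 0.353² = 0.02252
D = ½ρv²S·CD = ½ × 0.892 × 29² × 11.1 × 0.02252 = 93.7 N

D = 93.7 N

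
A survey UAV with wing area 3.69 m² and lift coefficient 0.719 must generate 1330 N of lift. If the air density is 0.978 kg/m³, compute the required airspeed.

v = 32 m/s

L = ½ρv²S·CL ⇒ v = √(2L/(ρ·S·CL))
v = √(2 × 1330 / (0.978 × 3.69 × 0.719)) = √1025 = 32 m/s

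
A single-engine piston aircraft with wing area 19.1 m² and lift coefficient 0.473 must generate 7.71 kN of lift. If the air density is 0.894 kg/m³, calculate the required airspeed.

v = 43.7 m/s

L = ½ρv²S·CL ⇒ v = √(2L/(ρ·S·CL))
v = √(2 × 7710 / (0.894 × 19.1 × 0.473)) = √1909 = 43.7 m/s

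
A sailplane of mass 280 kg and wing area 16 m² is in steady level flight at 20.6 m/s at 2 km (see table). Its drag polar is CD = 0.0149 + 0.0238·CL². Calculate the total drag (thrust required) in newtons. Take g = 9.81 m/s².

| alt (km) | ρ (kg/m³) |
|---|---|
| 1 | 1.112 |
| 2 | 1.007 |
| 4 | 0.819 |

At 2 km, from the table: ρ = 1.007 kg/m³.
In steady level flight, lift balances weight: W = mg = 280 × 9.81 = 2746.8 N.
Dynamic pressure q = 0.5 × 1.007 × 20.6² = 213.7 Pa.
CL = W/(q·S) = 2746.8 / (213.7 × 16) = 0.8035.
CD = 0.0149 + 0.0238 × 0.8035² = 0.03026.
D = q·S·CD = 213.7 × 16 × 0.03026 = 103.5 N

D = 103 N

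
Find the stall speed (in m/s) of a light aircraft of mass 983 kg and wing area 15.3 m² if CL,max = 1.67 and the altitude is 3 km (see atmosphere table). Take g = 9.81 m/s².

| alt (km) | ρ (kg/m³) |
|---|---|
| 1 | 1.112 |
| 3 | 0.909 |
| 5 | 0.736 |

At 3 km, from the table: ρ = 0.909 kg/m³.
Stall occurs when L = W at CL,max. W = mg = 983 × 9.81 = 9643 N.
V_stall = √(2W/(ρ·S·CL,max)) = √(2 × 9643 / (0.909 × 15.3 × 1.67))
V_stall = √830.4 = 28.8 m/s

V_stall = 28.8 m/s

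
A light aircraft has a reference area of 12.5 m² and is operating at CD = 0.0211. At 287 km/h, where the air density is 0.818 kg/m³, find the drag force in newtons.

Convert speed: v = 287 km/h ÷ 3.6 = 79.72 m/s.
D = ½ρv²S·CD = ½ × 0.818 × 79.72² × 12.5 × 0.0211 = 686 N

D = 686 N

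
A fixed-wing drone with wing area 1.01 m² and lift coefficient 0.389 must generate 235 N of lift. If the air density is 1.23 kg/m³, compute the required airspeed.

v = 31.2 m/s

L = ½ρv²S·CL ⇒ v = √(2L/(ρ·S·CL))
v = √(2 × 235 / (1.23 × 1.01 × 0.389)) = √972.6 = 31.2 m/s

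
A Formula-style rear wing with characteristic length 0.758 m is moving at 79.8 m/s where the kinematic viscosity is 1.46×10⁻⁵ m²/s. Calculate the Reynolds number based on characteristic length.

Re = 4.14×10^6

Re = v·c/ν = 79.8 × 0.758 / (1.46×10⁻⁵) = 4.14×10^6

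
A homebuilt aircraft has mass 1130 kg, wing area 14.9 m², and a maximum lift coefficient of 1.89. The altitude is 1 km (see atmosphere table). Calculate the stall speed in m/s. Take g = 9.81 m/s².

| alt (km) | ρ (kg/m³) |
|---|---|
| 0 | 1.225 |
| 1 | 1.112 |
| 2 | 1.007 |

At 1 km, from the table: ρ = 1.112 kg/m³.
Stall occurs when L = W at CL,max. W = mg = 1130 × 9.81 = 11090 N.
From L = ½ρV²S·CL,max = W: V_stall = √(2W/(ρSCL,max)) = √(2·11090/(1.112·14.9·1.89))
V_stall = √708 = 26.6 m/s

V_stall = 26.6 m/s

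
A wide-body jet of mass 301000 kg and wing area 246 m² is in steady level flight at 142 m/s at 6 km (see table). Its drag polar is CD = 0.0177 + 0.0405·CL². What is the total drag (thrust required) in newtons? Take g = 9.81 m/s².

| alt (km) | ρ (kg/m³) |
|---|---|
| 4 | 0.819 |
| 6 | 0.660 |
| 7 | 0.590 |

D = 2.45×10^5 N

At 6 km, from the table: ρ = 0.660 kg/m³.
Level flight ⇒ L = W = m·g = 301000 × 9.81 = 2.9528×10^6 N.
q = ½ρv² = ½ × 0.66 × 142² = 6654 Pa.
CL = 2W/(ρv²S) = 2×2.9528×10^6/(0.66×142²×246) = 1.804.
CD = 0.0177 + 0.0405 × 1.804² = 0.1495.
D = q·S·CD = 6654 × 246 × 0.1495 = 2.447×10^5 N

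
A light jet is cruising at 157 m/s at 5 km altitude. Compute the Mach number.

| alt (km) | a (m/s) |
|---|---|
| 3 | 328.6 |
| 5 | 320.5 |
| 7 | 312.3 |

M = 0.49

At 5 km, from the table: a = 320.5 m/s.
M = v/a = 157 / 320.5 = 0.49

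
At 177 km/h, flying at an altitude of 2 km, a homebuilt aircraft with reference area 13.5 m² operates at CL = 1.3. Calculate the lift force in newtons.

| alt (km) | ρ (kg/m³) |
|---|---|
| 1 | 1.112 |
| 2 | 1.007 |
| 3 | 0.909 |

At 2 km, from the table: ρ = 1.007 kg/m³.
Convert speed: v = 177 km/h ÷ 3.6 = 49.17 m/s.
Dynamic pressure q = ½ρv² = ½ × 1.007 × 49.17² = 1217 Pa.
L = q·S·CL = 1217 × 13.5 × 1.3 = 21400 N ≈ 21.4 kN

L = 21400 N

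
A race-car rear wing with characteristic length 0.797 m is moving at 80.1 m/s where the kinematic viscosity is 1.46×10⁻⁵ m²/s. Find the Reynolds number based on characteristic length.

Re = 4.37×10^6

Re = v·c/ν = 80.1 × 0.797 / (1.46×10⁻⁵) = 4.37×10^6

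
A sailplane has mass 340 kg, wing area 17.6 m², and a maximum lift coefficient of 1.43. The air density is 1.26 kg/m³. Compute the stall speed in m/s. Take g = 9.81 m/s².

V_stall = 14.5 m/s

At stall, lift equals weight: L = W = m·g = 340 × 9.81 = 3335 N.
From L = ½ρV²S·CL,max = W: V_stall = √(2W/(ρSCL,max)) = √(2·3335/(1.26·17.6·1.43))
V_stall = √210.4 = 14.5 m/s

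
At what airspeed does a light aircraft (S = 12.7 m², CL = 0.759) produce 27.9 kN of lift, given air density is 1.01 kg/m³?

L = ½ρv²S·CL ⇒ v = √(2L/(ρ·S·CL))
v = √(2 × 27900 / (1.01 × 12.7 × 0.759)) = √5731 = 75.7 m/s

v = 75.7 m/s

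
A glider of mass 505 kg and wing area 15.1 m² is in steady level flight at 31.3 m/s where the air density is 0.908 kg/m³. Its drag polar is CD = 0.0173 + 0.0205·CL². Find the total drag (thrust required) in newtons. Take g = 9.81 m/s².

D = 191 N

Level flight ⇒ L = W = m·g = 505 × 9.81 = 4954.1 N.
Dynamic pressure q = 0.5 × 0.908 × 31.3² = 444.8 Pa.
CL = 2W/(ρv²S) = 2×4954.1/(0.908×31.3²×15.1) = 0.7376.
CD = 0.0173 + 0.0205 × 0.7376² = 0.02845.
D = q·S·CD = 444.8 × 15.1 × 0.02845 = 191.1 N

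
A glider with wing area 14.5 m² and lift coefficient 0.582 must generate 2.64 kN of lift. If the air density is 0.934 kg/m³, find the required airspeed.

v = 25.9 m/s

L = ½ρv²S·CL ⇒ v = √(2L/(ρ·S·CL))
v = √(2 × 2640 / (0.934 × 14.5 × 0.582)) = √669.9 = 25.9 m/s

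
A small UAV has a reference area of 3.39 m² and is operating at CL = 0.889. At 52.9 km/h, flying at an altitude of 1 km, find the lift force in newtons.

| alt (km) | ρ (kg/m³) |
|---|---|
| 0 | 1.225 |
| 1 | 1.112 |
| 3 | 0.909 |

L = 362 N

At 1 km, from the table: ρ = 1.112 kg/m³.
Convert speed: v = 52.9 km/h ÷ 3.6 = 14.69 m/s.
Dynamic pressure q = ½ρv² = ½ × 1.112 × 14.69² = 120.1 Pa.
L = q·S·CL = 120.1 × 3.39 × 0.889 = 362 N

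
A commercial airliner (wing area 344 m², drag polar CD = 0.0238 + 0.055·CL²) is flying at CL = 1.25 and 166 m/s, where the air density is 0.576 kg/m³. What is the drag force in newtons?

CD = 0.0238 + 0.055 × 1.25² = 0.1097
D = ½ρv²S·CD = ½ × 0.576 × 166² × 344 × 0.1097 = 3×10^5 N

D = 3×10^5 N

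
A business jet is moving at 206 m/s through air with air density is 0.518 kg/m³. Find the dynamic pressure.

q = ½ρv² = ½ × 0.518 × 206² = 11000 Pa

q = 11000 Pa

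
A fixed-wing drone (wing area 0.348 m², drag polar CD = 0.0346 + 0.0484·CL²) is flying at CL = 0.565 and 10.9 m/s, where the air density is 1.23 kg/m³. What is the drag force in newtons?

D = 1.27 N

CD = 0.0346 + 0.0484 × 0.565² = 0.05005
D = ½ρv²S·CD = ½ × 1.23 × 10.9² × 0.348 × 0.05005 = 1.27 N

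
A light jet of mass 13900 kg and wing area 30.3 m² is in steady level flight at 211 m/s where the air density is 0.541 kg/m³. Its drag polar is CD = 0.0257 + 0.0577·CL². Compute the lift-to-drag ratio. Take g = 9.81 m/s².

Level flight ⇒ L = W = m·g = 13900 × 9.81 = 1.3636×10^5 N.
Dynamic pressure q = 0.5 × 0.541 × 211² = 12040 Pa.
Required CL = L/(qS) = 1.3636×10^5/(12040·30.3) = 0.3737.
CD = 0.0257 + 0.0577 × 0.3737² = 0.03376.
L/D = CL/CD = 0.3737 / 0.03376 = 11.1

L/D = 11.1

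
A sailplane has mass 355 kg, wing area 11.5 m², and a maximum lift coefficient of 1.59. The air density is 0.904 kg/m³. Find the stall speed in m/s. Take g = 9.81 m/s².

V_stall = 20.5 m/s

Stall occurs when L = W at CL,max. W = mg = 355 × 9.81 = 3483 N.
V_stall = √(2W/(ρ·S·CL,max)) = √(2 × 3483 / (0.904 × 11.5 × 1.59))
V_stall = √421.4 = 20.5 m/s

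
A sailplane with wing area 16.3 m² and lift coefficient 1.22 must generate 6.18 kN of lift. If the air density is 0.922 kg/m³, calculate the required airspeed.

L = ½ρv²S·CL ⇒ v = √(2L/(ρ·S·CL))
v = √(2 × 6180 / (0.922 × 16.3 × 1.22)) = √674.1 = 26 m/s

v = 26 m/s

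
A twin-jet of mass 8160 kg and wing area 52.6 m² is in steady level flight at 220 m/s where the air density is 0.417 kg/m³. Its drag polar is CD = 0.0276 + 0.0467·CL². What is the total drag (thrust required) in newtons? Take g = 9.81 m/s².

Weight W = mg = 8160 × 9.81 = 80050 N; in level flight L = W.
q = ½ρv² = ½ × 0.417 × 220² = 10090 Pa.
CL = W/(q·S) = 80050 / (10090 × 52.6) = 0.1508.
CD = 0.0276 + 0.0467 × 0.1508² = 0.02866.
D = q·S·CD = 10090 × 52.6 × 0.02866 = 15210 N

D = 15200 N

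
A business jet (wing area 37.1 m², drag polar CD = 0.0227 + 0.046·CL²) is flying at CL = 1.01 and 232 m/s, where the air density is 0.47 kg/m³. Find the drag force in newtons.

D = 32700 N

CD = 0.0227 + 0.046 × 1.01² = 0.06962
D = ½ρv²S·CD = ½ × 0.47 × 232² × 37.1 × 0.06962 = 32700 N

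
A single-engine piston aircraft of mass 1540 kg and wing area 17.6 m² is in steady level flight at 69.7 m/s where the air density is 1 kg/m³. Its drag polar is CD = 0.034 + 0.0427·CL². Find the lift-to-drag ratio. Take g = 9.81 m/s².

Weight W = mg = 1540 × 9.81 = 15107 N; in level flight L = W.
q = ½ρv² = ½ × 1 × 69.7² = 2429 Pa.
CL = W/(q·S) = 15107 / (2429 × 17.6) = 0.3534.
CD = 0.034 + 0.0427 × 0.3534² = 0.03933.
L/D = CL/CD = 0.3534 / 0.03933 = 8.98

L/D = 8.98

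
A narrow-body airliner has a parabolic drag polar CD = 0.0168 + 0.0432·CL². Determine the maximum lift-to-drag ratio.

For CD = CD0 + K·CL², (L/D)max occurs at CL* = √(CD0/K) and equals 1/(2√(K·CD0)).
(L/D)max = 1/(2√(0.0432 × 0.0168)) = 1/(2 × 0.02694) = 18.6

(L/D)max = 18.6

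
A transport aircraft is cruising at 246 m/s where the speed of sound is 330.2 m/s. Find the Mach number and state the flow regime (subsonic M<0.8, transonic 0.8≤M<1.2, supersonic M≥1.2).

M = v/a = 246 / 330.2 = 0.745
M = 0.745 → subsonic.

M = 0.745 (subsonic)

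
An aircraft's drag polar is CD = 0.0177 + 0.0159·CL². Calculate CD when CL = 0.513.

CD = 0.0219

CD = 0.0177 + 0.0159 × 0.513² = 0.0177 + 0.004184 = 0.0219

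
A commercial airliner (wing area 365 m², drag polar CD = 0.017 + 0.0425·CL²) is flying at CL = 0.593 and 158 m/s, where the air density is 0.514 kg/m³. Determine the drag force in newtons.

D = 74800 N

CD = 0.017 + 0.0425 × 0.593² = 0.03195
D = ½ρv²S·CD = ½ × 0.514 × 158² × 365 × 0.03195 = 74800 N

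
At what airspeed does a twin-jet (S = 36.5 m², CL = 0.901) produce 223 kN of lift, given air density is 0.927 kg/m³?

L = ½ρv²S·CL ⇒ v = √(2L/(ρ·S·CL))
v = √(2 × 2.23×10^5 / (0.927 × 36.5 × 0.901)) = √14630 = 121 m/s

v = 121 m/s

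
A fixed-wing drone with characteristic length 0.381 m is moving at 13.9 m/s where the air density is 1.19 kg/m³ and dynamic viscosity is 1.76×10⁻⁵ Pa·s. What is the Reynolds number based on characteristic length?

Re = 3.58×10^5

Re = ρ·v·c/μ = 1.19 × 13.9 × 0.381 / (1.76×10⁻⁵) = 3.58×10^5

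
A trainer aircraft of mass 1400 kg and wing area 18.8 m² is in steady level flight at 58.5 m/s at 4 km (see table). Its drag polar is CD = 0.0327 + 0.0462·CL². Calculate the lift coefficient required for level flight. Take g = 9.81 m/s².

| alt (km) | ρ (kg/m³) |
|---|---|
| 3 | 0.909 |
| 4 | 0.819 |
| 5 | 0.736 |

At 4 km, from the table: ρ = 0.819 kg/m³.
Weight W = mg = 1400 × 9.81 = 13734 N; in level flight L = W.
q = ½ρv² = ½ × 0.819 × 58.5² = 1401 Pa.
CL = 2W/(ρv²S) = 2×13734/(0.819×58.5²×18.8) = 0.5213.

CL = 0.521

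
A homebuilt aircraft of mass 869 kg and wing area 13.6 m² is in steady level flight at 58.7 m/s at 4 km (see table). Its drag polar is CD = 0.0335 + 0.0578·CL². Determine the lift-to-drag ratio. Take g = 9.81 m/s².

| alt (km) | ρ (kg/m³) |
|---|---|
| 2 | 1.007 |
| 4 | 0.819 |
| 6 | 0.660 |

At 4 km, from the table: ρ = 0.819 kg/m³.
Level flight ⇒ L = W = m·g = 869 × 9.81 = 8524.9 N.
Dynamic pressure q = 0.5 × 0.819 × 58.7² = 1411 Pa.
CL = 2W/(ρv²S) = 2×8524.9/(0.819×58.7²×13.6) = 0.4442.
CD = 0.0335 + 0.0578 × 0.4442² = 0.04491.
L/D = CL/CD = 0.4442 / 0.04491 = 9.89

L/D = 9.89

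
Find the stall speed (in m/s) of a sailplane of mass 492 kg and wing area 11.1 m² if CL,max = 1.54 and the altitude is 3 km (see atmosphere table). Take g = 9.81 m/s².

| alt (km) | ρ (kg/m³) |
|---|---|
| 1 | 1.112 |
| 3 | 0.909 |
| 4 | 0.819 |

At 3 km, from the table: ρ = 0.909 kg/m³.
Stall occurs when L = W at CL,max. W = mg = 492 × 9.81 = 4827 N.
From L = ½ρV²S·CL,max = W: V_stall = √(2W/(ρSCL,max)) = √(2·4827/(0.909·11.1·1.54))
V_stall = √621.2 = 24.9 m/s

V_stall = 24.9 m/s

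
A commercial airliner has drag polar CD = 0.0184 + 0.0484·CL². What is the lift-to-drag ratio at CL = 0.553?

L/D = 16.7

CD = 0.0184 + 0.0484 × 0.553² = 0.0332
L/D = CL/CD = 0.553 / 0.0332 = 16.7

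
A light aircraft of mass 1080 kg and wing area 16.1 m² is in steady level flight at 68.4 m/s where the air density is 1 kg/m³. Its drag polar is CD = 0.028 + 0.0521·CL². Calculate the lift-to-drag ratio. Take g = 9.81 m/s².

Level flight ⇒ L = W = m·g = 1080 × 9.81 = 10595 N.
Dynamic pressure q = 0.5 × 1 × 68.4² = 2339 Pa.
CL = 2W/(ρv²S) = 2×10595/(1×68.4²×16.1) = 0.2813.
CD = 0.028 + 0.0521 × 0.2813² = 0.03212.
L/D = CL/CD = 0.2813 / 0.03212 = 8.76

L/D = 8.76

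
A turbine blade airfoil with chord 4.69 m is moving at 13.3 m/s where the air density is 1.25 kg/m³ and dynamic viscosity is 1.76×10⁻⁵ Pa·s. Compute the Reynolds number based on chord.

Re = ρ·v·c/μ = 1.25 × 13.3 × 4.69 / (1.76×10⁻⁵) = 4.43×10^6

Re = 4.43×10^6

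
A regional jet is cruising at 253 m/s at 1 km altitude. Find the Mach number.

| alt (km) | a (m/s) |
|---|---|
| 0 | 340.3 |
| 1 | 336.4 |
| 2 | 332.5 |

M = 0.752

At 1 km, from the table: a = 336.4 m/s.
M = v/a = 253 / 336.4 = 0.752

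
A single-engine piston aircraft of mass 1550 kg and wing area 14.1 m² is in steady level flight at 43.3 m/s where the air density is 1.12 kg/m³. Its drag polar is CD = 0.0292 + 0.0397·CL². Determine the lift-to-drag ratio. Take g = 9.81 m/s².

Weight W = mg = 1550 × 9.81 = 15206 N; in level flight L = W.
Dynamic pressure q = 0.5 × 1.12 × 43.3² = 1050 Pa.
Required CL = L/(qS) = 15206/(1050·14.1) = 1.027.
CD = 0.0292 + 0.0397 × 1.027² = 0.07108.
L/D = CL/CD = 1.027 / 0.07108 = 14.4

L/D = 14.4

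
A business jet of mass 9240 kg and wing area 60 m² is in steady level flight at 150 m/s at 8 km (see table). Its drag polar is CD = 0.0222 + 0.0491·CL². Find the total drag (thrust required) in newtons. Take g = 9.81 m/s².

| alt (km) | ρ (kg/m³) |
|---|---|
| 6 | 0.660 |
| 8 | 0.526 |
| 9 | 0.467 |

D = 9020 N

At 8 km, from the table: ρ = 0.526 kg/m³.
Weight W = mg = 9240 × 9.81 = 90644 N; in level flight L = W.
q = ½ρv² = ½ × 0.526 × 150² = 5918 Pa.
CL = 2W/(ρv²S) = 2×90644/(0.526×150²×60) = 0.2553.
CD = 0.0222 + 0.0491 × 0.2553² = 0.0254.
D = q·S·CD = 5918 × 60 × 0.0254 = 9018 N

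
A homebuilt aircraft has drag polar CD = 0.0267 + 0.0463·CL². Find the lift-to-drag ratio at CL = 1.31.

CD = 0.0267 + 0.0463 × 1.31² = 0.1062
L/D = CL/CD = 1.31 / 0.1062 = 12.3

L/D = 12.3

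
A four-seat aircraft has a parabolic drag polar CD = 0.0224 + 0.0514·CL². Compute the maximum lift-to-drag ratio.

(L/D)max = 14.7

For CD = CD0 + K·CL², (L/D)max occurs at CL* = √(CD0/K) and equals 1/(2√(K·CD0)).
(L/D)max = 1/(2√(0.0514 × 0.0224)) = 1/(2 × 0.03393) = 14.7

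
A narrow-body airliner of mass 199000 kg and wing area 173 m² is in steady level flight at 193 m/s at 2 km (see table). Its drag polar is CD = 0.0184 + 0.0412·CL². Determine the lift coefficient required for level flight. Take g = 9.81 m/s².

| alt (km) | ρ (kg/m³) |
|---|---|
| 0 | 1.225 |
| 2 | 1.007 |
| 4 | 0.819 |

At 2 km, from the table: ρ = 1.007 kg/m³.
Level flight ⇒ L = W = m·g = 199000 × 9.81 = 1.9522×10^6 N.
Dynamic pressure q = 0.5 × 1.007 × 193² = 18750 Pa.
Required CL = L/(qS) = 1.9522×10^6/(18750·173) = 0.6017.

CL = 0.602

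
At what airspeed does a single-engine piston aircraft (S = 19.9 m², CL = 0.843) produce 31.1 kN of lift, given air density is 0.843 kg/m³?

v = 66.3 m/s

L = ½ρv²S·CL ⇒ v = √(2L/(ρ·S·CL))
v = √(2 × 31100 / (0.843 × 19.9 × 0.843)) = √4398 = 66.3 m/s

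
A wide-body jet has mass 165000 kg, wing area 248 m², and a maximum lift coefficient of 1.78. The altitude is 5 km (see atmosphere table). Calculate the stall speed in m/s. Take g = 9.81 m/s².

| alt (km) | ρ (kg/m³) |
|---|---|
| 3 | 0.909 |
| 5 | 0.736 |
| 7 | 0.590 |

V_stall = 99.8 m/s

At 5 km, from the table: ρ = 0.736 kg/m³.
At stall, lift equals weight: L = W = m·g = 165000 × 9.81 = 1.619×10^6 N.
From L = ½ρV²S·CL,max = W: V_stall = √(2W/(ρSCL,max)) = √(2·1.619×10^6/(0.736·248·1.78))
V_stall = √9964 = 99.8 m/s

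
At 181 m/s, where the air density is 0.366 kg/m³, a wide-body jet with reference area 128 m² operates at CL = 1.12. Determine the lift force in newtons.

Dynamic pressure q = ½ρv² = ½ × 0.366 × 181² = 5995 Pa.
L = q·S·CL = 5995 × 128 × 1.12 = 8.59×10^5 N ≈ 859 kN

L = 8.59×10^5 N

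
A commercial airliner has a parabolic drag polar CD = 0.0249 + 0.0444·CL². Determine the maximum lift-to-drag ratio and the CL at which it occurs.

For CD = CD0 + K·CL², (L/D)max occurs at CL* = √(CD0/K) and equals 1/(2√(K·CD0)).
(L/D)max = 1/(2√(0.0444 × 0.0249)) = 1/(2 × 0.03325) = 15
CL* = √(0.0249/0.0444) = 0.749

(L/D)max = 15, at CL = 0.749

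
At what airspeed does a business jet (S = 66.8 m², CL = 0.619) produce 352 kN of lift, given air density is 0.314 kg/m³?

L = ½ρv²S·CL ⇒ v = √(2L/(ρ·S·CL))
v = √(2 × 3.52×10^5 / (0.314 × 66.8 × 0.619)) = √54220 = 233 m/s

v = 233 m/s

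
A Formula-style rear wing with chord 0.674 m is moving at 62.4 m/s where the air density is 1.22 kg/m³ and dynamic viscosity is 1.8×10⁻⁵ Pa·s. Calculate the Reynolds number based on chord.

Re = 2.85×10^6

Re = ρ·v·c/μ = 1.22 × 62.4 × 0.674 / (1.8×10⁻⁵) = 2.85×10^6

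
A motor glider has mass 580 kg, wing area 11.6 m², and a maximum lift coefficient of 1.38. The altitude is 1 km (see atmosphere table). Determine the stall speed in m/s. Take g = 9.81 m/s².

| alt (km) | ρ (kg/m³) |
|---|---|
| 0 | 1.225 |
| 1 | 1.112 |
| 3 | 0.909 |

At 1 km, from the table: ρ = 1.112 kg/m³.
Weight W = mg = 580 × 9.81 = 5690 N.
V_stall = √(2W/(ρ·S·CL,max)) = √(2 × 5690 / (1.112 × 11.6 × 1.38))
V_stall = √639.3 = 25.3 m/s

V_stall = 25.3 m/s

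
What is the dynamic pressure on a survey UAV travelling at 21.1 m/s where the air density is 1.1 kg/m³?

q = ½ρv² = ½ × 1.1 × 21.1² = 245 Pa

q = 245 Pa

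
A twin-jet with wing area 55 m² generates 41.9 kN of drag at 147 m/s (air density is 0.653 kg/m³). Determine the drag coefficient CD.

CD = 0.108

From D = ½ρv²S·CD, rearranging gives CD = 2D/(ρv²S).
CD = 2 × 41900 / (0.653 × 147² × 55) = 0.108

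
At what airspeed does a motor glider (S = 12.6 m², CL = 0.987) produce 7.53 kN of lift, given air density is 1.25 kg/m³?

L = ½ρv²S·CL ⇒ v = √(2L/(ρ·S·CL))
v = √(2 × 7530 / (1.25 × 12.6 × 0.987)) = √968.8 = 31.1 m/s

v = 31.1 m/s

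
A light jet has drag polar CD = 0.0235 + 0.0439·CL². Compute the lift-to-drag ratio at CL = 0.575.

L/D = 15.1

CD = 0.0235 + 0.0439 × 0.575² = 0.03801
L/D = CL/CD = 0.575 / 0.03801 = 15.1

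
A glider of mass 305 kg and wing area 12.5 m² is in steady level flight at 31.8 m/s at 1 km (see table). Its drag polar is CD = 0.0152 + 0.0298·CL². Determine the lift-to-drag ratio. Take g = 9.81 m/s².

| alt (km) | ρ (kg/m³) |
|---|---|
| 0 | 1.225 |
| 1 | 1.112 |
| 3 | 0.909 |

At 1 km, from the table: ρ = 1.112 kg/m³.
In steady level flight, lift balances weight: W = mg = 305 × 9.81 = 2992.1 N.
Dynamic pressure q = 0.5 × 1.112 × 31.8² = 562.2 Pa.
CL = 2W/(ρv²S) = 2×2992.1/(1.112×31.8²×12.5) = 0.4257.
CD = 0.0152 + 0.0298 × 0.4257² = 0.0206.
L/D = CL/CD = 0.4257 / 0.0206 = 20.7

L/D = 20.7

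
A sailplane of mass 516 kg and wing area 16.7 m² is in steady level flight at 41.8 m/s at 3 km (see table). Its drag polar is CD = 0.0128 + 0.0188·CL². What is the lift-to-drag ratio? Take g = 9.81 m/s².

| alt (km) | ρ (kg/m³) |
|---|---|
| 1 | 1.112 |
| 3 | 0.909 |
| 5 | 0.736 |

At 3 km, from the table: ρ = 0.909 kg/m³.
Level flight ⇒ L = W = m·g = 516 × 9.81 = 5062 N.
Dynamic pressure q = 0.5 × 0.909 × 41.8² = 794.1 Pa.
CL = W/(q·S) = 5062 / (794.1 × 16.7) = 0.3817.
CD = 0.0128 + 0.0188 × 0.3817² = 0.01554.
L/D = CL/CD = 0.3817 / 0.01554 = 24.6

L/D = 24.6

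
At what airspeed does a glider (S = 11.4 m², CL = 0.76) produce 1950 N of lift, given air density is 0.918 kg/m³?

L = ½ρv²S·CL ⇒ v = √(2L/(ρ·S·CL))
v = √(2 × 1950 / (0.918 × 11.4 × 0.76)) = √490.3 = 22.1 m/s

v = 22.1 m/s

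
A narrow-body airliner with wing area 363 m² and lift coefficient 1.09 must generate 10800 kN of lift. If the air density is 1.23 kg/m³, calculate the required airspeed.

L = ½ρv²S·CL ⇒ v = √(2L/(ρ·S·CL))
v = √(2 × 1.08×10^7 / (1.23 × 363 × 1.09)) = √44380 = 211 m/s

v = 211 m/s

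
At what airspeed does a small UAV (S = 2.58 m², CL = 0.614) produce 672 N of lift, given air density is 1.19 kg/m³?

L = ½ρv²S·CL ⇒ v = √(2L/(ρ·S·CL))
v = √(2 × 672 / (1.19 × 2.58 × 0.614)) = √713 = 26.7 m/s

v = 26.7 m/s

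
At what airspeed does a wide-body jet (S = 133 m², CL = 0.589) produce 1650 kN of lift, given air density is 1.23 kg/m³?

L = ½ρv²S·CL ⇒ v = √(2L/(ρ·S·CL))
v = √(2 × 1.65×10^6 / (1.23 × 133 × 0.589)) = √34250 = 185 m/s

v = 185 m/s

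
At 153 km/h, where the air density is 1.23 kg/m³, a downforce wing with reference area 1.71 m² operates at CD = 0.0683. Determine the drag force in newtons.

D = 130 N

Convert speed: v = 153 km/h ÷ 3.6 = 42.5 m/s.
Dynamic pressure q = ½ρv² = ½ × 1.23 × 42.5² = 1111 Pa.
D = q·S·CD = 1111 × 1.71 × 0.0683 = 130 N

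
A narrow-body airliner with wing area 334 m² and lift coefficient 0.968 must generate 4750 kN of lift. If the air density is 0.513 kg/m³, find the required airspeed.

L = ½ρv²S·CL ⇒ v = √(2L/(ρ·S·CL))
v = √(2 × 4.75×10^6 / (0.513 × 334 × 0.968)) = √57280 = 239 m/s

v = 239 m/s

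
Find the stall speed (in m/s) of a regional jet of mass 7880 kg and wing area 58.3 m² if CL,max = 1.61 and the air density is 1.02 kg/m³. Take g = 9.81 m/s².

Weight W = mg = 7880 × 9.81 = 77300 N.
V_stall = √(2W/(ρ·S·CL,max)) = √(2 × 77300 / (1.02 × 58.3 × 1.61))
V_stall = √1615 = 40.2 m/s

V_stall = 40.2 m/s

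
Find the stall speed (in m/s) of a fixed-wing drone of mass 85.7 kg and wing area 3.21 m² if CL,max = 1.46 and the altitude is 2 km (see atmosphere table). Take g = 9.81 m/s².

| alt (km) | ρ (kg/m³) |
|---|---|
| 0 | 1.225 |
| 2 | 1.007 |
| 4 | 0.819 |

At 2 km, from the table: ρ = 1.007 kg/m³.
At stall, lift equals weight: L = W = m·g = 85.7 × 9.81 = 840.7 N.
V_stall = √(2W/(ρ·S·CL,max)) = √(2 × 840.7 / (1.007 × 3.21 × 1.46))
V_stall = √356.3 = 18.9 m/s

V_stall = 18.9 m/s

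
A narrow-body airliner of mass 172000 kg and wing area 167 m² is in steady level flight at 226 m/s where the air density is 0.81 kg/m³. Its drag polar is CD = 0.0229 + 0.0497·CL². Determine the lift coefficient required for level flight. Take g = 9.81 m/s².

Level flight ⇒ L = W = m·g = 172000 × 9.81 = 1.6873×10^6 N.
q = ½ρv² = ½ × 0.81 × 226² = 20690 Pa.
CL = W/(q·S) = 1.6873×10^6 / (20690 × 167) = 0.4884.

CL = 0.488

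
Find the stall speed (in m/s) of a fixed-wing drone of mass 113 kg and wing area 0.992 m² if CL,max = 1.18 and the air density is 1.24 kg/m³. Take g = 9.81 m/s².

V_stall = 39.1 m/s

Stall occurs when L = W at CL,max. W = mg = 113 × 9.81 = 1109 N.
V_stall = √(2W/(ρ·S·CL,max)) = √(2 × 1109 / (1.24 × 0.992 × 1.18))
V_stall = √1527 = 39.1 m/s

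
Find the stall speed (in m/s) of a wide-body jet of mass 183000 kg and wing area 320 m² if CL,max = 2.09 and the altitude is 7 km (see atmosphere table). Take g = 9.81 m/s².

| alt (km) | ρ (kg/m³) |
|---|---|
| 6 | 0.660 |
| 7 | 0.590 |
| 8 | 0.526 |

At 7 km, from the table: ρ = 0.590 kg/m³.
At stall, lift equals weight: L = W = m·g = 183000 × 9.81 = 1.795×10^6 N.
V_stall = √(2W/(ρ·S·CL,max)) = √(2 × 1.795×10^6 / (0.59 × 320 × 2.09))
V_stall = √9099 = 95.4 m/s

V_stall = 95.4 m/s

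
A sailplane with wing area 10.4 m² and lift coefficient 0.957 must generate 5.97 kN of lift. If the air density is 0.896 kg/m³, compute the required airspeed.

L = ½ρv²S·CL ⇒ v = √(2L/(ρ·S·CL))
v = √(2 × 5970 / (0.896 × 10.4 × 0.957)) = √1339 = 36.6 m/s

v = 36.6 m/s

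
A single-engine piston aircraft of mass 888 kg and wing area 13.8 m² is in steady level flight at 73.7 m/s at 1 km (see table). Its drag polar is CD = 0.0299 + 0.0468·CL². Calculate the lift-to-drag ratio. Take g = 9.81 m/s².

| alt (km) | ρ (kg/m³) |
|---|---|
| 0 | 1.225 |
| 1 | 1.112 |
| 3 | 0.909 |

At 1 km, from the table: ρ = 1.112 kg/m³.
In steady level flight, lift balances weight: W = mg = 888 × 9.81 = 8711.3 N.
Dynamic pressure q = 0.5 × 1.112 × 73.7² = 3020 Pa.
Required CL = L/(qS) = 8711.3/(3020·13.8) = 0.209.
CD = 0.0299 + 0.0468 × 0.209² = 0.03194.
L/D = CL/CD = 0.209 / 0.03194 = 6.54

L/D = 6.54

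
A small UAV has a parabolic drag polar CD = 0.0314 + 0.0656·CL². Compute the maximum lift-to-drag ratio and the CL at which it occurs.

For CD = CD0 + K·CL², (L/D)max occurs at CL* = √(CD0/K) and equals 1/(2√(K·CD0)).
(L/D)max = 1/(2√(0.0656 × 0.0314)) = 1/(2 × 0.04539) = 11
CL* = √(0.0314/0.0656) = 0.692

(L/D)max = 11, at CL = 0.692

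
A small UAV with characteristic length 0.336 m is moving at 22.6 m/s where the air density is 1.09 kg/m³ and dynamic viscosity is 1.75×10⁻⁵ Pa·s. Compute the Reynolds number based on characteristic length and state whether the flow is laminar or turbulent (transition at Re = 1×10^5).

Re = ρ·v·c/μ = 1.09 × 22.6 × 0.336 / (1.75×10⁻⁵) = 4.73×10^5
Since 4.73×10^5 > 1×10^5, the flow is turbulent.

Re = 4.73×10^5 (turbulent)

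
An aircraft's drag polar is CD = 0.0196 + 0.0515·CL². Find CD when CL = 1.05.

CD = 0.0196 + 0.0515 × 1.05² = 0.0196 + 0.05678 = 0.0764

CD = 0.0764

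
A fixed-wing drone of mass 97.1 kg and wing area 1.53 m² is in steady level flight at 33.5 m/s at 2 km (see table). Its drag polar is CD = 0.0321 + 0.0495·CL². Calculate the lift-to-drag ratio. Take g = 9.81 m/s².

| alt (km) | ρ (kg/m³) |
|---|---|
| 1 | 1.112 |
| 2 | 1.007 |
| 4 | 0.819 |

At 2 km, from the table: ρ = 1.007 kg/m³.
Level flight ⇒ L = W = m·g = 97.1 × 9.81 = 952.55 N.
Dynamic pressure q = 0.5 × 1.007 × 33.5² = 565.1 Pa.
CL = W/(q·S) = 952.55 / (565.1 × 1.53) = 1.102.
CD = 0.0321 + 0.0495 × 1.102² = 0.09219.
L/D = CL/CD = 1.102 / 0.09219 = 12

L/D = 12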